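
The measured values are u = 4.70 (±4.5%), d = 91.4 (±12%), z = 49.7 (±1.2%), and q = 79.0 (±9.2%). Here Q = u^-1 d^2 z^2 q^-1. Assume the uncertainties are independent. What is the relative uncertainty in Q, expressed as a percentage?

For a monomial Q ∝ u^-1, d^2, z^2, q^-1, fractional errors add in quadrature:
  (-1·δu/u)² = (-1×0.0450)² = 0.00202;  (2·δd/d)² = (2×0.120)² = 0.0576;  (2·δz/z)² = (2×0.0120)² = 0.000576;  (-1·δq/q)² = (-1×0.0920)² = 0.00846
δQ/Q = √(0.0687) = 0.262

26.2%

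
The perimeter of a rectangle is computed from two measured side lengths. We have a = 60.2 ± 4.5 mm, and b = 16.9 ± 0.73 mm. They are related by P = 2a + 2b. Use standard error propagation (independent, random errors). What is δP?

For a sum/difference, combine absolute errors in quadrature:
  (2·δa)² = 81.0;  (2·δb)² = 2.13
δP = √(83.1) = 9.12 mm

9.12 mm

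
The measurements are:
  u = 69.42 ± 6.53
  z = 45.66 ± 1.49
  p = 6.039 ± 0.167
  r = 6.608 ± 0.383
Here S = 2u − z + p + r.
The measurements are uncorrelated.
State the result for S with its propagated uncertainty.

For a sum/difference, combine absolute errors in quadrature:
  (2·δu)² = 171;  (δz)² = 2.22;  (δp)² = 0.0279;  (δr)² = 0.147
δS = √(173) = 13.2
S = 105.8.

105.8 ± 13.2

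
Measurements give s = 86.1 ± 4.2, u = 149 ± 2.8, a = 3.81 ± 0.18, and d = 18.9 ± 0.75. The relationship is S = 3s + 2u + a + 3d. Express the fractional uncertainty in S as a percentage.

Sums and differences: (δS)² = Σ (cᵢ δxᵢ)².
  (3·δs)² = 159;  (2·δu)² = 31.4;  (δa)² = 0.0324;  (3·δd)² = 5.06
δS = √(195) = 14.0
S = 617, so δS/S = 14.0/617 = 0.0227.

2.27%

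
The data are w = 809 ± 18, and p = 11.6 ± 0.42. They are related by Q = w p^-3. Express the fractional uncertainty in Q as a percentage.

Each factor contributes (exponent × relative error)² to (δQ/Q)²:
  (1·δw/w)² = (1×0.0222)² = 0.000495;  (-3·δp/p)² = (-3×0.0362)² = 0.0118
δQ/Q = √(0.0123) = 0.111

11.1%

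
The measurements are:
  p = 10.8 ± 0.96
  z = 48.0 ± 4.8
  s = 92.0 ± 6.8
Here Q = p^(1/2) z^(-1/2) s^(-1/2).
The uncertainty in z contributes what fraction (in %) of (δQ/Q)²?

42.8%

(δQ/Q)² = (½·δp/p)² + (−½·δz/z)² + (−½·δs/s)²
  p term: (0.5×0.0889)² = 0.00198
  z term: (-0.5×0.100)² = 0.00250
  s term: (-0.5×0.0739)² = 0.00137
Total = 0.00584. Share from z = 0.00250/0.00584 = 0.428.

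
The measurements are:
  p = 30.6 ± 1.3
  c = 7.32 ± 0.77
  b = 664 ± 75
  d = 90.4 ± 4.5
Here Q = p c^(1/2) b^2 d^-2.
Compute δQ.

1140

Each factor contributes (exponent × relative error)² to (δQ/Q)²:
  (1·δp/p)² = (1×0.0425)² = 0.00180;  (½·δc/c)² = (0.5×0.105)² = 0.00277;  (2·δb/b)² = (2×0.113)² = 0.0510;  (-2·δd/d)² = (-2×0.0498)² = 0.00991
δQ/Q = √(0.0655) = 0.256
Q = 4470, so δQ = 0.256 × 4470 = 1140.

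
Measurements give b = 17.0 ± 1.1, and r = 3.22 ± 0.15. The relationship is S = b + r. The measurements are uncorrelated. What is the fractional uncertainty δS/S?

Sums and differences: (δS)² = Σ (cᵢ δxᵢ)².
  (δb)² = 1.21;  (δr)² = 0.0225
δS = √(1.23) = 1.11
S = 20.2, so δS/S = 1.11/20.2 = 0.0549.

0.0549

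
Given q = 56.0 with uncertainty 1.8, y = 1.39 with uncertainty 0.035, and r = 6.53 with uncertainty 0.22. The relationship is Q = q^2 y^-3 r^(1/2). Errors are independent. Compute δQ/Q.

0.101

Q is a product of powers, so relative uncertainties combine in quadrature:
  (2·δq/q)² = (2×0.0321)² = 0.00413;  (-3·δy/y)² = (-3×0.0252)² = 0.00571;  (½·δr/r)² = (0.5×0.0337)² = 0.000284
δQ/Q = √(0.0101) = 0.101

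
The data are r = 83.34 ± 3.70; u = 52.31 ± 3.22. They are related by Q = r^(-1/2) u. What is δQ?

0.375

For a monomial Q ∝ r^(-1/2), u, fractional errors add in quadrature:
  (−½·δr/r)² = (-0.5×0.0444)² = 0.000493;  (1·δu/u)² = (1×0.0616)² = 0.00379
δQ/Q = √(0.00428) = 0.0654
Q = 5.730, so δQ = 0.0654 × 5.730 = 0.375.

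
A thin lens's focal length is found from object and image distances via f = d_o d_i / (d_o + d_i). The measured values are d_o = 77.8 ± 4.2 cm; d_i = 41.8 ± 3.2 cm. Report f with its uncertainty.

27.2 ± 1.45 cm

∂f/∂d_o = (d_i/(d_o+d_i))² = 0.122;  ∂f/∂d_i = (d_o/(d_o+d_i))² = 0.423
δf = √((∂f/∂d_o · δd_o)² + (∂f/∂d_i · δd_i)²) = √(0.263 + 1.83) = 1.45 cm
f = 27.2 cm.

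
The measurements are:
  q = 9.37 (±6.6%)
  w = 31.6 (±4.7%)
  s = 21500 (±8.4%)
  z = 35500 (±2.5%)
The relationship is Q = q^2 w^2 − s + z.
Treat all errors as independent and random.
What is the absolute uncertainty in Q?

Let p = q^2·w^2 = 87700. δp/p = √((2·δq/q)² + (2·δw/w)²) = √(0.0174 + 0.00884) = 0.162, so δp = 14200.
Q = p − s + z: δQ = √(δp² + δs² + δz²) = √(2.02e+08 + 3.26e+06 + 7.88e+05) = 14300

14300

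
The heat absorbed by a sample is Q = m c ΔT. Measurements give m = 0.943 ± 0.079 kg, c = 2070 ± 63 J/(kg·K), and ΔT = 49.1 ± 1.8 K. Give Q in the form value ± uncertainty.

Q is a product of powers, so relative uncertainties combine in quadrature:
  (1·δm/m)² = (1×0.0838)² = 0.00702;  (1·δc/c)² = (1×0.0304)² = 0.000926;  (1·δΔT/ΔT)² = (1×0.0367)² = 0.00134
δQ/Q = √(0.00929) = 0.0964
Q = 95800 J, so δQ = 0.0964 × 95800 = 9240 J.

95800 ± 9240 J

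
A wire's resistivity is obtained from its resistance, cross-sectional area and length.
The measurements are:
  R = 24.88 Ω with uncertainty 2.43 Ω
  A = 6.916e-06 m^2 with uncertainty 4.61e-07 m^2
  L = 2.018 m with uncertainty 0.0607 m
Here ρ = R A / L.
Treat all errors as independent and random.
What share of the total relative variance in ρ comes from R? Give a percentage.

(δρ/ρ)² = (1·δR/R)² + (1·δA/A)² + (-1·δL/L)²
  R term: (1×0.0977)² = 0.00954
  A term: (1×0.0667)² = 0.00444
  L term: (-1×0.0301)² = 0.000905
Total = 0.0149. Share from R = 0.00954/0.0149 = 0.641.

64.1%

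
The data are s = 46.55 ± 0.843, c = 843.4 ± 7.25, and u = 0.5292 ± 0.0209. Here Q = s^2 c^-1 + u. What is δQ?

Let p = s^2·c^-1 = 2.569. δp/p = √((2·δs/s)² + (-1·δc/c)²) = √(0.00131 + 7.39e-05) = 0.0372, so δp = 0.0956.
Q = p + u: δQ = √(δp² + δu²) = √(0.00915 + 0.000437) = 0.0979

0.0979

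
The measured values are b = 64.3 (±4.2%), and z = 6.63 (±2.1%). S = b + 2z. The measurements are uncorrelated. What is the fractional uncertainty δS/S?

Absolute uncertainties add in quadrature for a linear combination:
  (δb)² = 7.29;  (2·δz)² = 0.0775
δS = √(7.37) = 2.71
S = 77.6, so δS/S = 2.71/77.6 = 0.0350.

0.0350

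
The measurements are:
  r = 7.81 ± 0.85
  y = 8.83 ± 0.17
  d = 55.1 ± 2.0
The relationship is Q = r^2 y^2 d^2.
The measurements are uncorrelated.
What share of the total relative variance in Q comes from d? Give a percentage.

(δQ/Q)² = (2·δr/r)² + (2·δy/y)² + (2·δd/d)²
  r term: (2×0.109)² = 0.0474
  y term: (2×0.0193)² = 0.00148
  d term: (2×0.0363)² = 0.00527
Total = 0.0541. Share from d = 0.00527/0.0541 = 0.0974.

9.74%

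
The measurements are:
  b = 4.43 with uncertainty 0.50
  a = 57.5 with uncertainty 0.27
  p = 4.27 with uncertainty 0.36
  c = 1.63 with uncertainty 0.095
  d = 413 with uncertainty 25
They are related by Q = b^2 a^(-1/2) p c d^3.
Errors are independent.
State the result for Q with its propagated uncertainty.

(1.27 ± 0.390) × 10^9

Relative error in a monomial: (δQ/Q)² = Σ (nᵢ · δxᵢ/xᵢ)².
  (2·δb/b)² = (2×0.113)² = 0.0510;  (−½·δa/a)² = (-0.5×0.00470)² = 5.51e-06;  (1·δp/p)² = (1×0.0843)² = 0.00711;  (1·δc/c)² = (1×0.0583)² = 0.00340;  (3·δd/d)² = (3×0.0605)² = 0.0330
δQ/Q = √(0.0944) = 0.307
Q = 1.27e+09, so δQ = 0.307 × 1.27e+09 = 3.9e+08.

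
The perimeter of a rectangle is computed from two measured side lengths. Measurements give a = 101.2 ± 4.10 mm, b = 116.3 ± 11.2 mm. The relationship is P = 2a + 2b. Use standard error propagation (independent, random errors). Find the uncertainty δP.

Sums and differences: (δP)² = Σ (cᵢ δxᵢ)².
  (2·δa)² = 67.2;  (2·δb)² = 502
δP = √(569) = 23.9 mm

23.9 mm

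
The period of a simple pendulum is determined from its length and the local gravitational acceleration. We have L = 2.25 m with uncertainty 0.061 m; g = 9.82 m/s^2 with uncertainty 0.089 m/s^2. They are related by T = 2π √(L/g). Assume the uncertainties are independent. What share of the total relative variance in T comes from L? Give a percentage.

(δT/T)² = (½·δL/L)² + (−½·δg/g)²
  L term: (0.5×0.0271)² = 0.000184
  g term: (-0.5×0.00906)² = 2.05e-05
Total = 0.000204. Share from L = 0.000184/0.000204 = 0.899.

89.9%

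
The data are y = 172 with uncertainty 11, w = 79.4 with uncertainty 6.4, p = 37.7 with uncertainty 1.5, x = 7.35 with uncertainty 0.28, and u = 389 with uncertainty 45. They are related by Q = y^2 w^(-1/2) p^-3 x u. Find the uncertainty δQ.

38.4

Relative error in a monomial: (δQ/Q)² = Σ (nᵢ · δxᵢ/xᵢ)².
  (2·δy/y)² = (2×0.0640)² = 0.0164;  (−½·δw/w)² = (-0.5×0.0806)² = 0.00162;  (-3·δp/p)² = (-3×0.0398)² = 0.0142;  (1·δx/x)² = (1×0.0381)² = 0.00145;  (1·δu/u)² = (1×0.116)² = 0.0134
δQ/Q = √(0.0471) = 0.217
Q = 177, so δQ = 0.217 × 177 = 38.4.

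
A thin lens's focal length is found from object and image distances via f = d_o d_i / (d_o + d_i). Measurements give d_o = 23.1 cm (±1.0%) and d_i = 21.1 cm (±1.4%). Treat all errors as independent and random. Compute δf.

∂f/∂d_o = (d_i/(d_o+d_i))² = 0.228;  ∂f/∂d_i = (d_o/(d_o+d_i))² = 0.273
δf = √((∂f/∂d_o · δd_o)² + (∂f/∂d_i · δd_i)²) = √(0.00277 + 0.00651) = 0.0963 cm

0.0963 cm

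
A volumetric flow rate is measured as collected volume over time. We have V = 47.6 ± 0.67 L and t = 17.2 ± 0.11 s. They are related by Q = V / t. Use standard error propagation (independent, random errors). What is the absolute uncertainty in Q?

Products/powers → add relative errors in quadrature, weighted by exponent:
  (1·δV/V)² = (1×0.0141)² = 0.000198;  (-1·δt/t)² = (-1×0.00640)² = 4.09e-05
δQ/Q = √(0.000239) = 0.0155
Q = 2.77 L/s, so δQ = 0.0155 × 2.77 = 0.0428 L/s.

0.0428 L/s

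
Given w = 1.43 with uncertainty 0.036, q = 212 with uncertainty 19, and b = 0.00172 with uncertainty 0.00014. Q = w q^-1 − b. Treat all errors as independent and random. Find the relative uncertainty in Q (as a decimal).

Let p = w·q^-1 = 0.00675. δp/p = √((1·δw/w)² + (-1·δq/q)²) = √(0.000634 + 0.00803) = 0.0931, so δp = 0.000628.
Q = p − b: δQ = √(δp² + δb²) = √(3.94e-07 + 1.96e-08) = 0.000643
Q = 0.00503, so δQ/Q = 0.000643/0.00503 = 0.128.

0.128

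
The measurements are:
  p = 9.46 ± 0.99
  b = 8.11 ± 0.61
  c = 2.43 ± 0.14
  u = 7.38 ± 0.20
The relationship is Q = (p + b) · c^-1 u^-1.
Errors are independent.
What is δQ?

Let w = p + b = 17.6. δw = √(δp² + δb²) = √(0.980 + 0.372) = 1.16, so δw/w = 0.0662.
Q is then a monomial in w, c, u:
δQ/Q = √((δw/w)² + (-1·δc/c)² + (-1·δu/u)²) = √(0.00438 + 0.00332 + 0.000734) = 0.0918
Q = 0.980, so δQ = 0.0918 × 0.980 = 0.0900.

0.0900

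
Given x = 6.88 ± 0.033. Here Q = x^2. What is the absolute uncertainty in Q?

0.454

Each factor contributes (exponent × relative error)² to (δQ/Q)²:
  (2·δx/x)² = (2×0.00480)² = 9.2e-05
δQ/Q = √(9.2e-05) = 0.00959
Q = 47.3, so δQ = 0.00959 × 47.3 = 0.454.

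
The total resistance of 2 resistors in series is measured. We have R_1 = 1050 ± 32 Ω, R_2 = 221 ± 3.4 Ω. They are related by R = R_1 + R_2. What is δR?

R is a linear combination, so absolute uncertainties add in quadrature:
  (δR_1)² = 1020;  (δR_2)² = 11.6
δR = √(1040) = 32.2 Ω

32.2 Ω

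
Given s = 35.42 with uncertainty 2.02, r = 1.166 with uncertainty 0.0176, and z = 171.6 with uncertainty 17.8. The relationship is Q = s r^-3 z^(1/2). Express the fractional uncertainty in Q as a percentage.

8.94%

Q is a product of powers, so relative uncertainties combine in quadrature:
  (1·δs/s)² = (1×0.0570)² = 0.00325;  (-3·δr/r)² = (-3×0.0151)² = 0.00205;  (½·δz/z)² = (0.5×0.104)² = 0.00269
δQ/Q = √(0.00799) = 0.0894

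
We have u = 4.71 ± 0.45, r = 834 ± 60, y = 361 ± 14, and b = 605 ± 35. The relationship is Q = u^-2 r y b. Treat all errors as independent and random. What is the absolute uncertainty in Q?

Each factor contributes (exponent × relative error)² to (δQ/Q)²:
  (-2·δu/u)² = (-2×0.0955)² = 0.0365;  (1·δr/r)² = (1×0.0719)² = 0.00518;  (1·δy/y)² = (1×0.0388)² = 0.00150;  (1·δb/b)² = (1×0.0579)² = 0.00335
δQ/Q = √(0.0465) = 0.216
Q = 8.21e+06, so δQ = 0.216 × 8.21e+06 = 1.77e+06.

1.77e+06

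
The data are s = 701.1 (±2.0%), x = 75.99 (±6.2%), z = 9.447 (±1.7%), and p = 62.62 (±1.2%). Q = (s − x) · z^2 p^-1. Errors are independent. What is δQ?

38.4

Let u = s − x = 625.1. δu = √(δs² + δx²) = √(197 + 22.2) = 14.8, so δu/u = 0.0237.
Q is then a monomial in u, z, p:
δQ/Q = √((δu/u)² + (2·δz/z)² + (-1·δp/p)²) = √(0.000560 + 0.00116 + 0.000144) = 0.0431
Q = 890.9, so δQ = 0.0431 × 890.9 = 38.4.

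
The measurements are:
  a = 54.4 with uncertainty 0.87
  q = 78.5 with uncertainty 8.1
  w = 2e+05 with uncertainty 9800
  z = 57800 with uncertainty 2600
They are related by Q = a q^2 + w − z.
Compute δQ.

Let p = a·q^2 = 3.35e+05. δp/p = √((1·δa/a)² + (2·δq/q)²) = √(0.000256 + 0.0426) = 0.207, so δp = 69400.
Q = p + w − z: δQ = √(δp² + δw² + δz²) = √(4.81e+09 + 9.6e+07 + 6.76e+06) = 70100

70100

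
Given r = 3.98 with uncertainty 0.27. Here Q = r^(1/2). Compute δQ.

Q ∝ r^(1/2), so δQ/Q = |½| · δr/r = 0.5 × 0.0678 = 0.0339.
Q = 1.99, so δQ = 0.0339 × 1.99 = 0.0677.

0.0677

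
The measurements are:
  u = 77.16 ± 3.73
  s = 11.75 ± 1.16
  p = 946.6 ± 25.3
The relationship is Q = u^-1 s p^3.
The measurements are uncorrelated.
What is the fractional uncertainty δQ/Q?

Q is a product of powers, so relative uncertainties combine in quadrature:
  (-1·δu/u)² = (-1×0.0483)² = 0.00234;  (1·δs/s)² = (1×0.0987)² = 0.00975;  (3·δp/p)² = (3×0.0267)² = 0.00643
δQ/Q = √(0.0185) = 0.136

0.136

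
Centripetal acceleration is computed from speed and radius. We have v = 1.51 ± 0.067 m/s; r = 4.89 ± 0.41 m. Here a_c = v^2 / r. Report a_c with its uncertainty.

0.466 ± 0.0569 m/s^2

a_c is a product of powers, so relative uncertainties combine in quadrature:
  (2·δv/v)² = (2×0.0444)² = 0.00788;  (-1·δr/r)² = (-1×0.0838)² = 0.00703
δa_c/a_c = √(0.0149) = 0.122
a_c = 0.466 m/s^2, so δa_c = 0.122 × 0.466 = 0.0569 m/s^2.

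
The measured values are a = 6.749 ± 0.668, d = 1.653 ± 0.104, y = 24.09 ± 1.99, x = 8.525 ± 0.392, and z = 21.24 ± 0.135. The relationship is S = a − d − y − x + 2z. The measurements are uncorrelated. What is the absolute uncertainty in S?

2.15

S is a linear combination, so absolute uncertainties add in quadrature:
  (δa)² = 0.446;  (δd)² = 0.0108;  (δy)² = 3.96;  (δx)² = 0.154;  (2·δz)² = 0.0729
δS = √(4.64) = 2.15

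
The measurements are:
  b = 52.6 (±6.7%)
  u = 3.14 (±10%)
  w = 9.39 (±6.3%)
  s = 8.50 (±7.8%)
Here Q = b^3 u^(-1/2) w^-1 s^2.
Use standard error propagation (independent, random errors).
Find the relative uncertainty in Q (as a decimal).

Each factor contributes (exponent × relative error)² to (δQ/Q)²:
  (3·δb/b)² = (3×0.0670)² = 0.0404;  (−½·δu/u)² = (-0.5×0.100)² = 0.00250;  (-1·δw/w)² = (-1×0.0630)² = 0.00397;  (2·δs/s)² = (2×0.0780)² = 0.0243
δQ/Q = √(0.0712) = 0.267

0.267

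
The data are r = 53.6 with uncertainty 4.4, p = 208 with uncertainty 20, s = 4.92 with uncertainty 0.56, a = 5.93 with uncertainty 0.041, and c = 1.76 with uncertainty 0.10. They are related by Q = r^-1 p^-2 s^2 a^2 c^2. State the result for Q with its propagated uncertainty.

0.00114 ± 0.000375

Each factor contributes (exponent × relative error)² to (δQ/Q)²:
  (-1·δr/r)² = (-1×0.0821)² = 0.00674;  (-2·δp/p)² = (-2×0.0962)² = 0.0370;  (2·δs/s)² = (2×0.114)² = 0.0518;  (2·δa/a)² = (2×0.00691)² = 0.000191;  (2·δc/c)² = (2×0.0568)² = 0.0129
δQ/Q = √(0.109) = 0.330
Q = 0.00114, so δQ = 0.330 × 0.00114 = 0.000375.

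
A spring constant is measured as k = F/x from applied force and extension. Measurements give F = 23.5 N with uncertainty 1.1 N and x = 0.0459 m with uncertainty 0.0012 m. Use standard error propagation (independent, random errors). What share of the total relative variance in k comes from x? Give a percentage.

(δk/k)² = (1·δF/F)² + (-1·δx/x)²
  F term: (1×0.0468)² = 0.00219
  x term: (-1×0.0261)² = 0.000683
Total = 0.00287. Share from x = 0.000683/0.00287 = 0.238.

23.8%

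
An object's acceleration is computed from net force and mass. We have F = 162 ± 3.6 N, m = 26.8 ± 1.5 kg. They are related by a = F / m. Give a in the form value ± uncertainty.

6.04 ± 0.364 m/s^2

Relative error in a monomial: (δa/a)² = Σ (nᵢ · δxᵢ/xᵢ)².
  (1·δF/F)² = (1×0.0222)² = 0.000494;  (-1·δm/m)² = (-1×0.0560)² = 0.00313
δa/a = √(0.00363) = 0.0602
a = 6.04 m/s^2, so δa = 0.0602 × 6.04 = 0.364 m/s^2.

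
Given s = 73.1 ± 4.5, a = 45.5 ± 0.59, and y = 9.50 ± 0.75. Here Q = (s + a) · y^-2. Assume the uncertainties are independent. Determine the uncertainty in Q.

0.214

Let u = s + a = 119. δu = √(δs² + δa²) = √(20.2 + 0.348) = 4.54, so δu/u = 0.0383.
Q is then a monomial in u, y:
δQ/Q = √((δu/u)² + (-2·δy/y)²) = √(0.00146 + 0.0249) = 0.162
Q = 1.31, so δQ = 0.162 × 1.31 = 0.214.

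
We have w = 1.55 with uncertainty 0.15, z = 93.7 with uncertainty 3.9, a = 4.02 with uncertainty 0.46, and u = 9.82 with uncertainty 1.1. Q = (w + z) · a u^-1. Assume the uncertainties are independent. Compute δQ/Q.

0.165

Let h = w + z = 95.2. δh = √(δw² + δz²) = √(0.0225 + 15.2) = 3.90, so δh/h = 0.0410.
Q is then a monomial in h, a, u:
δQ/Q = √((δh/h)² + (1·δa/a)² + (-1·δu/u)²) = √(0.00168 + 0.0131 + 0.0125) = 0.165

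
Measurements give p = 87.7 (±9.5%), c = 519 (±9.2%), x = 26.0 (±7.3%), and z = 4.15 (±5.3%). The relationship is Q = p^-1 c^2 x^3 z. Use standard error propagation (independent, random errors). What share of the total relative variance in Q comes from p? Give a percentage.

9.64%

(δQ/Q)² = (-1·δp/p)² + (2·δc/c)² + (3·δx/x)² + (1·δz/z)²
  p term: (-1×0.0950)² = 0.00903
  c term: (2×0.0920)² = 0.0339
  x term: (3×0.0730)² = 0.0480
  z term: (1×0.0530)² = 0.00281
Total = 0.0937. Share from p = 0.00903/0.0937 = 0.0964.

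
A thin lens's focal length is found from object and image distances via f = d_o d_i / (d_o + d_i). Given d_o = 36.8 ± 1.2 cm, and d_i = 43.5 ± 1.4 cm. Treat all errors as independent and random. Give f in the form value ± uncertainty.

∂f/∂d_o = (d_i/(d_o+d_i))² = 0.293;  ∂f/∂d_i = (d_o/(d_o+d_i))² = 0.210
δf = √((∂f/∂d_o · δd_o)² + (∂f/∂d_i · δd_i)²) = √(0.124 + 0.0865) = 0.459 cm
f = 19.9 cm.

19.9 ± 0.459 cm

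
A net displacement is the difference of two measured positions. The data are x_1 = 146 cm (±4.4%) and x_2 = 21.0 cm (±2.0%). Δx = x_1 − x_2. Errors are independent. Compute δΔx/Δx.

0.0515

Δx is a linear combination, so absolute uncertainties add in quadrature:
  (δx_1)² = 41.3;  (δx_2)² = 0.176
δΔx = √(41.4) = 6.44 cm
Δx = 125 cm, so δΔx/Δx = 6.44/125 = 0.0515.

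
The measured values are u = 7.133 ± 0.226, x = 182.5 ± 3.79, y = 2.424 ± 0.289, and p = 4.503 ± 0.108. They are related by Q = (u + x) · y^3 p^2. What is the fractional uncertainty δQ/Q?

Let w = u + x = 189.6. δw = √(δu² + δx²) = √(0.0511 + 14.4) = 3.80, so δw/w = 0.0200.
Q is then a monomial in w, y, p:
δQ/Q = √((δw/w)² + (3·δy/y)² + (2·δp/p)²) = √(0.000401 + 0.128 + 0.00230) = 0.361

0.361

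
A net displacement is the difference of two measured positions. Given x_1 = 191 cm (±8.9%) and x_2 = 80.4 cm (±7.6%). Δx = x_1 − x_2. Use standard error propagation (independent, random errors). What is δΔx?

Absolute uncertainties add in quadrature for a linear combination:
  (δx_1)² = 289;  (δx_2)² = 37.3
δΔx = √(326) = 18.1 cm

18.1 cm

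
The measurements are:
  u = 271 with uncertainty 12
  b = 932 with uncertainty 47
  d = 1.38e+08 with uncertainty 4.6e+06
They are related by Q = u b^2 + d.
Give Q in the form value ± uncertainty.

Let p = u·b^2 = 2.35e+08. δp/p = √((1·δu/u)² + (2·δb/b)²) = √(0.00196 + 0.0102) = 0.110, so δp = 2.59e+07.
Q = p + d: δQ = √(δp² + δd²) = √(6.72e+14 + 2.12e+13) = 2.63e+07
Q = 3.73e+08.

(3.73 ± 0.263) × 10^8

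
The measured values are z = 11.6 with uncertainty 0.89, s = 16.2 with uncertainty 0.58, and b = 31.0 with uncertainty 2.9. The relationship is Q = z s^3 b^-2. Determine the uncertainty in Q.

Since Q is a product/quotient, work with relative uncertainties:
  (1·δz/z)² = (1×0.0767)² = 0.00589;  (3·δs/s)² = (3×0.0358)² = 0.0115;  (-2·δb/b)² = (-2×0.0935)² = 0.0350
δQ/Q = √(0.0524) = 0.229
Q = 51.3, so δQ = 0.229 × 51.3 = 11.8.

11.8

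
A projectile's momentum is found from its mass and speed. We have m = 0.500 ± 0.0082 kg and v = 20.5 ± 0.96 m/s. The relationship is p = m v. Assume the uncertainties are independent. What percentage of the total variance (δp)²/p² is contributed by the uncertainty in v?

89.1%

(δp/p)² = (1·δm/m)² + (1·δv/v)²
  m term: (1×0.0164)² = 0.000269
  v term: (1×0.0468)² = 0.00219
Total = 0.00246. Share from v = 0.00219/0.00246 = 0.891.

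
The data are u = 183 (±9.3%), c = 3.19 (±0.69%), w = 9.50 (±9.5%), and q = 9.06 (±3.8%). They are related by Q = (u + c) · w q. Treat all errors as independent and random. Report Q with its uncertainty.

16000 ± 2200

Let h = u + c = 186. δh = √(δu² + δc²) = √(290 + 0.000484) = 17.0, so δh/h = 0.0914.
Q is then a monomial in h, w, q:
δQ/Q = √((δh/h)² + (1·δw/w)² + (1·δq/q)²) = √(0.00836 + 0.00903 + 0.00144) = 0.137
Q = 16000, so δQ = 0.137 × 16000 = 2200.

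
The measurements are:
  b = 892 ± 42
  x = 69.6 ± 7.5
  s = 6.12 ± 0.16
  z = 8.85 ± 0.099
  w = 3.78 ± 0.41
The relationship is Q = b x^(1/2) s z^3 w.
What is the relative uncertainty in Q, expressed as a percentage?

Since Q is a product/quotient, work with relative uncertainties:
  (1·δb/b)² = (1×0.0471)² = 0.00222;  (½·δx/x)² = (0.5×0.108)² = 0.00290;  (1·δs/s)² = (1×0.0261)² = 0.000683;  (3·δz/z)² = (3×0.0112)² = 0.00113;  (1·δw/w)² = (1×0.108)² = 0.0118
δQ/Q = √(0.0187) = 0.137

13.7%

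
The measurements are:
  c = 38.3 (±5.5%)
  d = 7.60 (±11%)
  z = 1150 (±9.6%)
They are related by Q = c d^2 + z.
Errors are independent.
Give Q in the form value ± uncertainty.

Let p = c·d^2 = 2210. δp/p = √((1·δc/c)² + (2·δd/d)²) = √(0.00303 + 0.0484) = 0.227, so δp = 502.
Q = p + z: δQ = √(δp² + δz²) = √(2.52e+05 + 12200) = 514
Q = 3360.

3360 ± 514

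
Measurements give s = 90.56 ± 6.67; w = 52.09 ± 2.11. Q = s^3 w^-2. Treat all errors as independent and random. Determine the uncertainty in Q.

64.4

Each factor contributes (exponent × relative error)² to (δQ/Q)²:
  (3·δs/s)² = (3×0.0737)² = 0.0488;  (-2·δw/w)² = (-2×0.0405)² = 0.00656
δQ/Q = √(0.0554) = 0.235
Q = 273.7, so δQ = 0.235 × 273.7 = 64.4.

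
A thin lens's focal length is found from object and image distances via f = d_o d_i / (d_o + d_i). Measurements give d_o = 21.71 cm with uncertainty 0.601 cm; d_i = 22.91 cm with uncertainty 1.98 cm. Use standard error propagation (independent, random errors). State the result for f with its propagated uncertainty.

11.15 ± 0.495 cm

∂f/∂d_o = (d_i/(d_o+d_i))² = 0.264;  ∂f/∂d_i = (d_o/(d_o+d_i))² = 0.237
δf = √((∂f/∂d_o · δd_o)² + (∂f/∂d_i · δd_i)²) = √(0.0251 + 0.220) = 0.495 cm
f = 11.15 cm.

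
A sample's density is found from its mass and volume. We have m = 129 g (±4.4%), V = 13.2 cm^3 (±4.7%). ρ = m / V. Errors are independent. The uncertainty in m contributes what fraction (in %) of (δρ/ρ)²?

46.7%

(δρ/ρ)² = (1·δm/m)² + (-1·δV/V)²
  m term: (1×0.0440)² = 0.00194
  V term: (-1×0.0470)² = 0.00221
Total = 0.00415. Share from m = 0.00194/0.00415 = 0.467.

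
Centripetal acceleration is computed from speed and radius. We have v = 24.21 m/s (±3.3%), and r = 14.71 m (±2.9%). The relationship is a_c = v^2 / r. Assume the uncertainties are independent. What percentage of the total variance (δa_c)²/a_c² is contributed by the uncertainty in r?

(δa_c/a_c)² = (2·δv/v)² + (-1·δr/r)²
  v term: (2×0.0330)² = 0.00436
  r term: (-1×0.0290)² = 0.000841
Total = 0.00520. Share from r = 0.000841/0.00520 = 0.162.

16.2%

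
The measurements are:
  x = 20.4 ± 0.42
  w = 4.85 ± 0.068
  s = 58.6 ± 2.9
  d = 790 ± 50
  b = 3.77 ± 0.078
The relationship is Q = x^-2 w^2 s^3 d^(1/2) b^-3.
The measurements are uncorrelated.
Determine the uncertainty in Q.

1020

Relative error in a monomial: (δQ/Q)² = Σ (nᵢ · δxᵢ/xᵢ)².
  (-2·δx/x)² = (-2×0.0206)² = 0.00170;  (2·δw/w)² = (2×0.0140)² = 0.000786;  (3·δs/s)² = (3×0.0495)² = 0.0220;  (½·δd/d)² = (0.5×0.0633)² = 0.00100;  (-3·δb/b)² = (-3×0.0207)² = 0.00385
δQ/Q = √(0.0294) = 0.171
Q = 5970, so δQ = 0.171 × 5970 = 1020.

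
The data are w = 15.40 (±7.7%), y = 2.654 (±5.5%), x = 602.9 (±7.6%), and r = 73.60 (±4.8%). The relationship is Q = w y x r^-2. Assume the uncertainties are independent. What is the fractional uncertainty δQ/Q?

Q is a product of powers, so relative uncertainties combine in quadrature:
  (1·δw/w)² = (1×0.0770)² = 0.00593;  (1·δy/y)² = (1×0.0550)² = 0.00302;  (1·δx/x)² = (1×0.0760)² = 0.00578;  (-2·δr/r)² = (-2×0.0480)² = 0.00922
δQ/Q = √(0.0239) = 0.155

0.155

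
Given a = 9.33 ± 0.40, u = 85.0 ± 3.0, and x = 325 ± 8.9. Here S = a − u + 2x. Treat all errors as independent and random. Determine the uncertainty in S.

For a sum/difference, combine absolute errors in quadrature:
  (δa)² = 0.160;  (δu)² = 9.00;  (2·δx)² = 317
δS = √(326) = 18.1

18.1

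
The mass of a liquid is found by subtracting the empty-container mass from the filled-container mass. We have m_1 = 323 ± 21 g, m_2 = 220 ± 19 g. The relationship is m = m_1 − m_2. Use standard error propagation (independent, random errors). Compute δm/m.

0.275

Absolute uncertainties add in quadrature for a linear combination:
  (δm_1)² = 441;  (δm_2)² = 361
δm = √(802) = 28.3 g
m = 103 g, so δm/m = 28.3/103 = 0.275.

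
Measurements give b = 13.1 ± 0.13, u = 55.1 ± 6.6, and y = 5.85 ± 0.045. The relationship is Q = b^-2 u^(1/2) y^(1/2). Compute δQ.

Products/powers → add relative errors in quadrature, weighted by exponent:
  (-2·δb/b)² = (-2×0.00992)² = 0.000394;  (½·δu/u)² = (0.5×0.120)² = 0.00359;  (½·δy/y)² = (0.5×0.00769)² = 1.48e-05
δQ/Q = √(0.00400) = 0.0632
Q = 0.105, so δQ = 0.0632 × 0.105 = 0.00661.

0.00661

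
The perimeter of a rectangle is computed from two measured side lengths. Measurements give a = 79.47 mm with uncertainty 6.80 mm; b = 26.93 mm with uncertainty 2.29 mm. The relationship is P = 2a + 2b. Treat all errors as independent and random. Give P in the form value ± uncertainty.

212.8 ± 14.4 mm

Sums and differences: (δP)² = Σ (cᵢ δxᵢ)².
  (2·δa)² = 185;  (2·δb)² = 21.0
δP = √(206) = 14.4 mm
P = 212.8 mm.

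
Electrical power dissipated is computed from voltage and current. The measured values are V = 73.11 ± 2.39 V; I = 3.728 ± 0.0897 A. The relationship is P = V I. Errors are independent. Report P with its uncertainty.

272.6 ± 11.1 W

P is a product of powers, so relative uncertainties combine in quadrature:
  (1·δV/V)² = (1×0.0327)² = 0.00107;  (1·δI/I)² = (1×0.0241)² = 0.000579
δP/P = √(0.00165) = 0.0406
P = 272.6 W, so δP = 0.0406 × 272.6 = 11.1 W.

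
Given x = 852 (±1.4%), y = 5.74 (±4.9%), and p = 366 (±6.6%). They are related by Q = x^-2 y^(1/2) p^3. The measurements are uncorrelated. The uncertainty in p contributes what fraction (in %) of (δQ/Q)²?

96.6%

(δQ/Q)² = (-2·δx/x)² + (½·δy/y)² + (3·δp/p)²
  x term: (-2×0.0140)² = 0.000784
  y term: (0.5×0.0490)² = 0.000600
  p term: (3×0.0660)² = 0.0392
Total = 0.0406. Share from p = 0.0392/0.0406 = 0.966.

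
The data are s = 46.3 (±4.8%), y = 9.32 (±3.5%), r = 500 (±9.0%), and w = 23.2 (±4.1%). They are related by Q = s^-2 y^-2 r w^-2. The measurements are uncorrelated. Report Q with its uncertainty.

(4.99 ± 0.849) × 10^-6

For a monomial Q ∝ s^-2, y^-2, r, w^-2, fractional errors add in quadrature:
  (-2·δs/s)² = (-2×0.0480)² = 0.00922;  (-2·δy/y)² = (-2×0.0350)² = 0.00490;  (1·δr/r)² = (1×0.0900)² = 0.00810;  (-2·δw/w)² = (-2×0.0410)² = 0.00672
δQ/Q = √(0.0289) = 0.170
Q = 4.99e-06, so δQ = 0.170 × 4.99e-06 = 8.49e-07.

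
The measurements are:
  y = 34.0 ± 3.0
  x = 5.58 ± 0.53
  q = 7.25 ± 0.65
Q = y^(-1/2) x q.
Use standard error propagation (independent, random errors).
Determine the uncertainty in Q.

0.956

Since Q is a product/quotient, work with relative uncertainties:
  (−½·δy/y)² = (-0.5×0.0882)² = 0.00195;  (1·δx/x)² = (1×0.0950)² = 0.00902;  (1·δq/q)² = (1×0.0897)² = 0.00804
δQ/Q = √(0.0190) = 0.138
Q = 6.94, so δQ = 0.138 × 6.94 = 0.956.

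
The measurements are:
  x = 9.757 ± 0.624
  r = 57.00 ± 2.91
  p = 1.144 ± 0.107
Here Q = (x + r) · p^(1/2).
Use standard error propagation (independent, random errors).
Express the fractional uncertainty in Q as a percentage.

Let u = x + r = 66.76. δu = √(δx² + δr²) = √(0.389 + 8.47) = 2.98, so δu/u = 0.0446.
Q is then a monomial in u, p:
δQ/Q = √((δu/u)² + (½·δp/p)²) = √(0.00199 + 0.00219) = 0.0646

6.46%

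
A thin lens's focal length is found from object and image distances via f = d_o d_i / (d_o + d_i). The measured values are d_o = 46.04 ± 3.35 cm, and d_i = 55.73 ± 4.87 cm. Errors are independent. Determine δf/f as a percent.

∂f/∂d_o = (d_i/(d_o+d_i))² = 0.300;  ∂f/∂d_i = (d_o/(d_o+d_i))² = 0.205
δf = √((∂f/∂d_o · δd_o)² + (∂f/∂d_i · δd_i)²) = √(1.01 + 0.993) = 1.42 cm
f = 25.21 cm, so δf/f = 1.42/25.21 = 0.0561.

5.61%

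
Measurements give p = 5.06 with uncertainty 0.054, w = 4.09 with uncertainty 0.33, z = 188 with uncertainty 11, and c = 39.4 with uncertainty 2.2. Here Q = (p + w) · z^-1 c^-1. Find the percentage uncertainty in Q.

Let u = p + w = 9.15. δu = √(δp² + δw²) = √(0.00292 + 0.109) = 0.334, so δu/u = 0.0365.
Q is then a monomial in u, z, c:
δQ/Q = √((δu/u)² + (-1·δz/z)² + (-1·δc/c)²) = √(0.00134 + 0.00342 + 0.00312) = 0.0888

8.88%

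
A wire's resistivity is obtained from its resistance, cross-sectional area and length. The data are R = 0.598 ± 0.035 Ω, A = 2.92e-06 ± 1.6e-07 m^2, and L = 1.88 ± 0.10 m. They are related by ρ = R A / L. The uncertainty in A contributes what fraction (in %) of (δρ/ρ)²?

(δρ/ρ)² = (1·δR/R)² + (1·δA/A)² + (-1·δL/L)²
  R term: (1×0.0585)² = 0.00343
  A term: (1×0.0548)² = 0.00300
  L term: (-1×0.0532)² = 0.00283
Total = 0.00926. Share from A = 0.00300/0.00926 = 0.324.

32.4%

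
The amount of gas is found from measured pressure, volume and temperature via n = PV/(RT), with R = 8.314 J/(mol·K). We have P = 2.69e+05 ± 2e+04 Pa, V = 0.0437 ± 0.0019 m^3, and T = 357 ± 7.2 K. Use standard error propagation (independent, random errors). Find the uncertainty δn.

0.350 mol

Products/powers → add relative errors in quadrature, weighted by exponent:
  (1·δP/P)² = (1×0.0743)² = 0.00553;  (1·δV/V)² = (1×0.0435)² = 0.00189;  (-1·δT/T)² = (-1×0.0202)² = 0.000407
δn/n = √(0.00782) = 0.0885
n = 3.96 mol, so δn = 0.0885 × 3.96 = 0.350 mol.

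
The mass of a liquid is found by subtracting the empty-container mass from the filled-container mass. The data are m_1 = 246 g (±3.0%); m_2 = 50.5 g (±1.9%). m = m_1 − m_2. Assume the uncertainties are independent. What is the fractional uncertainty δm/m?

Sums and differences: (δm)² = Σ (cᵢ δxᵢ)².
  (δm_1)² = 54.5;  (δm_2)² = 0.921
δm = √(55.4) = 7.44 g
m = 196 g, so δm/m = 7.44/196 = 0.0381.

0.0381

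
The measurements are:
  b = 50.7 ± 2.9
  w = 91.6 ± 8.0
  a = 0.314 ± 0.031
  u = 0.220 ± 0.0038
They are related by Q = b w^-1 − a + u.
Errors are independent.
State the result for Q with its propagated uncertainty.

0.459 ± 0.0657

Let p = b·w^-1 = 0.553. δp/p = √((1·δb/b)² + (-1·δw/w)²) = √(0.00327 + 0.00763) = 0.104, so δp = 0.0578.
Q = p − a + u: δQ = √(δp² + δa² + δu²) = √(0.00334 + 0.000961 + 1.44e-05) = 0.0657
Q = 0.459.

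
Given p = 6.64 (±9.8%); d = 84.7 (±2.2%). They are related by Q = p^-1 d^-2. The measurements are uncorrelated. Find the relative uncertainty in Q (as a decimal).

0.107

Since Q is a product/quotient, work with relative uncertainties:
  (-1·δp/p)² = (-1×0.0980)² = 0.00960;  (-2·δd/d)² = (-2×0.0220)² = 0.00194
δQ/Q = √(0.0115) = 0.107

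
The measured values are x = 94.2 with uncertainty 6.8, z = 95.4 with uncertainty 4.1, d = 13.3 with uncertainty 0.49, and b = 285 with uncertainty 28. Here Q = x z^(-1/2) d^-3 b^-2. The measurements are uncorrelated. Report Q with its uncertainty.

(5.05 ± 1.20) × 10^-8

For a monomial Q ∝ x, z^(-1/2), d^-3, b^-2, fractional errors add in quadrature:
  (1·δx/x)² = (1×0.0722)² = 0.00521;  (−½·δz/z)² = (-0.5×0.0430)² = 0.000462;  (-3·δd/d)² = (-3×0.0368)² = 0.0122;  (-2·δb/b)² = (-2×0.0982)² = 0.0386
δQ/Q = √(0.0565) = 0.238
Q = 5.05e-08, so δQ = 0.238 × 5.05e-08 = 1.2e-08.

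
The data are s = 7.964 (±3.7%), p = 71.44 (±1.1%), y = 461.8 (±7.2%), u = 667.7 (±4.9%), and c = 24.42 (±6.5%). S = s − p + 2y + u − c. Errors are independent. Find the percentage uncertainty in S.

For a sum/difference, combine absolute errors in quadrature:
  (δs)² = 0.0868;  (δp)² = 0.618;  (2·δy)² = 4420;  (δu)² = 1070;  (δc)² = 2.52
δS = √(5500) = 74.1
S = 1503, so δS/S = 74.1/1503 = 0.0493.

4.93%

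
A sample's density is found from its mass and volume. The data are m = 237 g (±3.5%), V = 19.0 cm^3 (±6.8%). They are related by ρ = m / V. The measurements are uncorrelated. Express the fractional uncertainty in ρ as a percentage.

7.65%

ρ is a product of powers, so relative uncertainties combine in quadrature:
  (1·δm/m)² = (1×0.0350)² = 0.00122;  (-1·δV/V)² = (-1×0.0680)² = 0.00462
δρ/ρ = √(0.00585) = 0.0765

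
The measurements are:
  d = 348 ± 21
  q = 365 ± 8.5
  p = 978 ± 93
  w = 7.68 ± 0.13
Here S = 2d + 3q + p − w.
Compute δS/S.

S is a linear combination, so absolute uncertainties add in quadrature:
  (2·δd)² = 1760;  (3·δq)² = 650;  (δp)² = 8650;  (δw)² = 0.0169
δS = √(11100) = 105
S = 2760, so δS/S = 105/2760 = 0.0381.

0.0381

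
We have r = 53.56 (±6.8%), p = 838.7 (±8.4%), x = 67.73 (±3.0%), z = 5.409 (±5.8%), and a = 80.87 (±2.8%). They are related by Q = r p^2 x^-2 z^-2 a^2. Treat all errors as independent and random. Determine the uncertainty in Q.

Relative error in a monomial: (δQ/Q)² = Σ (nᵢ · δxᵢ/xᵢ)².
  (1·δr/r)² = (1×0.0680)² = 0.00462;  (2·δp/p)² = (2×0.0840)² = 0.0282;  (-2·δx/x)² = (-2×0.0300)² = 0.00360;  (-2·δz/z)² = (-2×0.0580)² = 0.0135;  (2·δa/a)² = (2×0.0280)² = 0.00314
δQ/Q = √(0.0530) = 0.230
Q = 1.836e+06, so δQ = 0.230 × 1.836e+06 = 4.23e+05.

4.23e+05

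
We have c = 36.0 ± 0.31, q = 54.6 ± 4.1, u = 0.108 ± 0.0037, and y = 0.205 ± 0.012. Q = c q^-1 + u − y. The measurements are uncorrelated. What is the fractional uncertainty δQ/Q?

0.0914

Let p = c·q^-1 = 0.659. δp/p = √((1·δc/c)² + (-1·δq/q)²) = √(7.42e-05 + 0.00564) = 0.0756, so δp = 0.0498.
Q = p + u − y: δQ = √(δp² + δu² + δy²) = √(0.00248 + 1.37e-05 + 0.000144) = 0.0514
Q = 0.562, so δQ/Q = 0.0514/0.562 = 0.0914.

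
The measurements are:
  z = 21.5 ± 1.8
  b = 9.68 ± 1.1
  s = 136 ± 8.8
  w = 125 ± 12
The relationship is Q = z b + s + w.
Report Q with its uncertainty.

Let p = z·b = 208. δp/p = √((1·δz/z)² + (1·δb/b)²) = √(0.00701 + 0.0129) = 0.141, so δp = 29.4.
Q = p + s + w: δQ = √(δp² + δs² + δw²) = √(863 + 77.4 + 144) = 32.9
Q = 469.

469 ± 32.9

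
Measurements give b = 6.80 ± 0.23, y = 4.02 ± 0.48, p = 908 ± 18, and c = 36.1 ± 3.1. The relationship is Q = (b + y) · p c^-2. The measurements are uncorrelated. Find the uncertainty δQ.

Let u = b + y = 10.8. δu = √(δb² + δy²) = √(0.0529 + 0.230) = 0.532, so δu/u = 0.0492.
Q is then a monomial in u, p, c:
δQ/Q = √((δu/u)² + (1·δp/p)² + (-2·δc/c)²) = √(0.00242 + 0.000393 + 0.0295) = 0.180
Q = 7.54, so δQ = 0.180 × 7.54 = 1.36.

1.36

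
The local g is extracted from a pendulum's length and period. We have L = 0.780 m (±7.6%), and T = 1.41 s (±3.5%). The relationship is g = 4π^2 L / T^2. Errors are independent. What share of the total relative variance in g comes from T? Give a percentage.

45.9%

(δg/g)² = (1·δL/L)² + (-2·δT/T)²
  L term: (1×0.0760)² = 0.00578
  T term: (-2×0.0350)² = 0.00490
Total = 0.0107. Share from T = 0.00490/0.0107 = 0.459.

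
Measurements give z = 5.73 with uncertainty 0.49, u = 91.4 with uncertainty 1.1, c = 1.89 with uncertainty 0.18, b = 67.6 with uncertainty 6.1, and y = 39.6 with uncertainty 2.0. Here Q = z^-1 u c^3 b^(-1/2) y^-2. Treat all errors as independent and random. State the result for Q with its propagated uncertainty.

0.00835 ± 0.00266

Each factor contributes (exponent × relative error)² to (δQ/Q)²:
  (-1·δz/z)² = (-1×0.0855)² = 0.00731;  (1·δu/u)² = (1×0.0120)² = 0.000145;  (3·δc/c)² = (3×0.0952)² = 0.0816;  (−½·δb/b)² = (-0.5×0.0902)² = 0.00204;  (-2·δy/y)² = (-2×0.0505)² = 0.0102
δQ/Q = √(0.101) = 0.318
Q = 0.00835, so δQ = 0.318 × 0.00835 = 0.00266.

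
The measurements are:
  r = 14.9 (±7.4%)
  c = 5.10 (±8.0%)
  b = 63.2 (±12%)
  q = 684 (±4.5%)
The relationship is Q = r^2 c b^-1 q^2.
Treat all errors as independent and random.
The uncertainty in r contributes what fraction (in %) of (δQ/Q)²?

43.1%

(δQ/Q)² = (2·δr/r)² + (1·δc/c)² + (-1·δb/b)² + (2·δq/q)²
  r term: (2×0.0740)² = 0.0219
  c term: (1×0.0800)² = 0.00640
  b term: (-1×0.120)² = 0.0144
  q term: (2×0.0450)² = 0.00810
Total = 0.0508. Share from r = 0.0219/0.0508 = 0.431.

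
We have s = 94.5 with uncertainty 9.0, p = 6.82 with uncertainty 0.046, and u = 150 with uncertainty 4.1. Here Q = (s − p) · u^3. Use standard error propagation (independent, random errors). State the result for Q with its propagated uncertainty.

Let w = s − p = 87.7. δw = √(δs² + δp²) = √(81.0 + 0.00212) = 9.00, so δw/w = 0.103.
Q is then a monomial in w, u:
δQ/Q = √((δw/w)² + (3·δu/u)²) = √(0.0105 + 0.00672) = 0.131
Q = 2.96e+08, so δQ = 0.131 × 2.96e+08 = 3.89e+07.

(2.96 ± 0.389) × 10^8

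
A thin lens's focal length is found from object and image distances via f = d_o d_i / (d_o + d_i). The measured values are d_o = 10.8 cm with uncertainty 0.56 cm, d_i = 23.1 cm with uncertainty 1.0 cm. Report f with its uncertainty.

∂f/∂d_o = (d_i/(d_o+d_i))² = 0.464;  ∂f/∂d_i = (d_o/(d_o+d_i))² = 0.101
δf = √((∂f/∂d_o · δd_o)² + (∂f/∂d_i · δd_i)²) = √(0.0676 + 0.0103) = 0.279 cm
f = 7.36 cm.

7.36 ± 0.279 cm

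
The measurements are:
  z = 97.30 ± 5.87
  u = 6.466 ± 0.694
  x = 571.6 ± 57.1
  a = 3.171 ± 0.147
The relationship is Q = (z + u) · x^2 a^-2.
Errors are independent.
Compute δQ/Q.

Let w = z + u = 103.8. δw = √(δz² + δu²) = √(34.5 + 0.482) = 5.91, so δw/w = 0.0570.
Q is then a monomial in w, x, a:
δQ/Q = √((δw/w)² + (2·δx/x)² + (-2·δa/a)²) = √(0.00324 + 0.0399 + 0.00860) = 0.228

0.228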